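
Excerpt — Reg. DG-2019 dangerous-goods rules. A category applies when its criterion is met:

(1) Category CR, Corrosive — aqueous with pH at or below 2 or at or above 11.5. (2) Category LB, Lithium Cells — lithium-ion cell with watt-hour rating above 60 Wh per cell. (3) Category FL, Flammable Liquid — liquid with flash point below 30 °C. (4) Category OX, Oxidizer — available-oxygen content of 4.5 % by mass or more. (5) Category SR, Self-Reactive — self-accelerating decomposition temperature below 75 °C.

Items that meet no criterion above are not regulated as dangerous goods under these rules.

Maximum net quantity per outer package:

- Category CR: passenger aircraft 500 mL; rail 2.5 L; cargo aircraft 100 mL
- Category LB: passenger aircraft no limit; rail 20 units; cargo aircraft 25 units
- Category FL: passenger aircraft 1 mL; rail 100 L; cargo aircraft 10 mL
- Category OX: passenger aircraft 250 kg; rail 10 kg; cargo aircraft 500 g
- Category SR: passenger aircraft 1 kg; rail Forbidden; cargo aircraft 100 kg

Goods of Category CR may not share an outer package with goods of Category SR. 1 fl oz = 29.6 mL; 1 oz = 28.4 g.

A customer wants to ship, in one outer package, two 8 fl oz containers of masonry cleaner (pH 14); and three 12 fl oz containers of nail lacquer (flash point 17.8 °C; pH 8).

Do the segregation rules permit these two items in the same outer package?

Yes

Masonry cleaner: pH 14 ≥ 11.5 → Category CR (Corrosive).
With flash point 17.8 °C (< 30 °C), the nail lacquer falls in Category FL.
No segregation rule bars Category CR with Category FL.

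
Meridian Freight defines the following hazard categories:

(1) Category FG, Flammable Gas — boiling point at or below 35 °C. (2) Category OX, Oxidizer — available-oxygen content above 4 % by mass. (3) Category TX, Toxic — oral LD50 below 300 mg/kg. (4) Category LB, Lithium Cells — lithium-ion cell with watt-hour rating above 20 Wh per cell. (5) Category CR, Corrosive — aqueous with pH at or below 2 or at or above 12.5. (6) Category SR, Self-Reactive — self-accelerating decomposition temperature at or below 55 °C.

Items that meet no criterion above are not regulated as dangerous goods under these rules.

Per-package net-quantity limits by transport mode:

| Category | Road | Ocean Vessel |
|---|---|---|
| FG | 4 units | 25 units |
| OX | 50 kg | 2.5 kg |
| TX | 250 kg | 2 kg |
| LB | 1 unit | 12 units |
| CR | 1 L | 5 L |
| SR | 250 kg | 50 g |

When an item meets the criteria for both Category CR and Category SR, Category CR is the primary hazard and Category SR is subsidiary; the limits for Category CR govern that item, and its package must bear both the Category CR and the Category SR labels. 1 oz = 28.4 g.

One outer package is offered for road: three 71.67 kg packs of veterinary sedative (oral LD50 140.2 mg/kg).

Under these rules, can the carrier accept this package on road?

Oral LD50 140.2 mg/kg meets the Category TX criterion (Toxic), so the veterinary sedative is Category TX.
Category TX quantity: three 71.67 kg packs = 215.01 kg.
215.01 kg is within the road limit of 250 kg for Category TX.

Yes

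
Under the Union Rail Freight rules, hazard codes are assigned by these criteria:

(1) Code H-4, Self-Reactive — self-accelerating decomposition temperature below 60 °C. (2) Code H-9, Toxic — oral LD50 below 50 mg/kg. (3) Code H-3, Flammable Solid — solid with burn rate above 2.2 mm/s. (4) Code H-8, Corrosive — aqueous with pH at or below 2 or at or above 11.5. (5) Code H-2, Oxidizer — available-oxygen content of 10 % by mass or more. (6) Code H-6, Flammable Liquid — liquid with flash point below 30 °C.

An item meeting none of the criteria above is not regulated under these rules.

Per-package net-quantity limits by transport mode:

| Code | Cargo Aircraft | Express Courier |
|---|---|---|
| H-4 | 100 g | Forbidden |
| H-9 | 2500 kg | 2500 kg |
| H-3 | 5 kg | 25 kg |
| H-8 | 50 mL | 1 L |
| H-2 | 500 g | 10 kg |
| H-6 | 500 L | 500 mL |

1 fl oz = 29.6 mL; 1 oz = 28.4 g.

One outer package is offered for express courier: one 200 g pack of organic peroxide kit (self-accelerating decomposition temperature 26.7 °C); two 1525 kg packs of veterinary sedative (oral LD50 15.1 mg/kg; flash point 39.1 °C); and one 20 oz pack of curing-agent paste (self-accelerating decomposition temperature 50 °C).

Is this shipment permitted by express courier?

With self-accelerating decomposition temperature 26.7 °C (< 60 °C), the organic peroxide kit falls in Code H-4.
Oral LD50 15.1 mg/kg meets the Code H-9 criterion (Toxic), so the veterinary sedative is Code H-9.
Self-accelerating decomposition temperature 50 °C meets the Code H-4 criterion (Self-Reactive), so the curing-agent paste is Code H-4.
Total Code H-4: 200 g + (one 20 oz pack = 568 g) = 768 g.
By express courier, Code H-4 is Forbidden regardless of quantity.
Code H-9 quantity: two 1525 kg packs = 3050 kg.
That exceeds the Code H-9 express courier limit of 2500 kg.

No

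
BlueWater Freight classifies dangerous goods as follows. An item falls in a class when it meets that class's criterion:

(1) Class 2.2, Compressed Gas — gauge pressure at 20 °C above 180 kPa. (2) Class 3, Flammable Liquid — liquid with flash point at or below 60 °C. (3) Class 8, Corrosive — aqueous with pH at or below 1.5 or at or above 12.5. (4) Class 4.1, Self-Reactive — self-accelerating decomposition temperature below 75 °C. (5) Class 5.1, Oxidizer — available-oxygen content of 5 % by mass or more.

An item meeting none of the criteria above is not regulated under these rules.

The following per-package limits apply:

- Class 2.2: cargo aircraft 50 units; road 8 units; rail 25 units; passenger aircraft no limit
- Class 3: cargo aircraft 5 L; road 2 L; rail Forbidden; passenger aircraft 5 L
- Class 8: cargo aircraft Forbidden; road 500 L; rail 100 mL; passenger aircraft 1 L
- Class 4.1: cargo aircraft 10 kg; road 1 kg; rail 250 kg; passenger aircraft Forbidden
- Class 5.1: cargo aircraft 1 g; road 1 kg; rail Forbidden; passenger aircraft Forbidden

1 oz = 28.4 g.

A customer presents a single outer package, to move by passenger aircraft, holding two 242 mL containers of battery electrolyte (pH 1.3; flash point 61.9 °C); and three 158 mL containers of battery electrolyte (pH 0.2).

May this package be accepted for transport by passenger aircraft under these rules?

Yes

With pH 1.3 (≤ 1.5), the battery electrolyte falls in Class 8.
The battery electrolyte has pH 0.2, which is ≤ 1.5, so it is Class 8 (Corrosive).
Class 8 net quantity: (two 242 mL containers = 484 mL) + (three 158 mL containers = 474 mL) = 958 mL.
958 mL ≤ 1 L (passenger aircraft limit, Class 8) — within limit.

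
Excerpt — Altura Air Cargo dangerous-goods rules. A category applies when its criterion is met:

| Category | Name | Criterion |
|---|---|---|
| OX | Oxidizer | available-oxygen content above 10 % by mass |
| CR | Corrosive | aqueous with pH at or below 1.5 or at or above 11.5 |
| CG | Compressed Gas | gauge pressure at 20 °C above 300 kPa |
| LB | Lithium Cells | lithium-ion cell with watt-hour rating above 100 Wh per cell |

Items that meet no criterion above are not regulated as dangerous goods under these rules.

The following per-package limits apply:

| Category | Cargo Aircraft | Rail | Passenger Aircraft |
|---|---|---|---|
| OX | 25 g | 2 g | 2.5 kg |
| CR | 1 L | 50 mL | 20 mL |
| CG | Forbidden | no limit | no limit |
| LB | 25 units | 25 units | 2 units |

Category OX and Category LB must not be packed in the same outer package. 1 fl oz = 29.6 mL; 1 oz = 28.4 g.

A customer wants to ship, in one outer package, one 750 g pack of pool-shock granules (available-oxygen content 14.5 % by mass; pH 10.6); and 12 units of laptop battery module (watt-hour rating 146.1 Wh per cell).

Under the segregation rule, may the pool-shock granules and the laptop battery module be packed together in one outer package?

No

The pool-shock granules have available-oxygen content 14.5 % by mass, which is > 10 % by mass, so they are Category OX (Oxidizer).
With watt-hour rating 146.1 Wh per cell (> 100 Wh per cell), the laptop battery module falls in Category LB.
Category OX and Category LB may not share an outer package.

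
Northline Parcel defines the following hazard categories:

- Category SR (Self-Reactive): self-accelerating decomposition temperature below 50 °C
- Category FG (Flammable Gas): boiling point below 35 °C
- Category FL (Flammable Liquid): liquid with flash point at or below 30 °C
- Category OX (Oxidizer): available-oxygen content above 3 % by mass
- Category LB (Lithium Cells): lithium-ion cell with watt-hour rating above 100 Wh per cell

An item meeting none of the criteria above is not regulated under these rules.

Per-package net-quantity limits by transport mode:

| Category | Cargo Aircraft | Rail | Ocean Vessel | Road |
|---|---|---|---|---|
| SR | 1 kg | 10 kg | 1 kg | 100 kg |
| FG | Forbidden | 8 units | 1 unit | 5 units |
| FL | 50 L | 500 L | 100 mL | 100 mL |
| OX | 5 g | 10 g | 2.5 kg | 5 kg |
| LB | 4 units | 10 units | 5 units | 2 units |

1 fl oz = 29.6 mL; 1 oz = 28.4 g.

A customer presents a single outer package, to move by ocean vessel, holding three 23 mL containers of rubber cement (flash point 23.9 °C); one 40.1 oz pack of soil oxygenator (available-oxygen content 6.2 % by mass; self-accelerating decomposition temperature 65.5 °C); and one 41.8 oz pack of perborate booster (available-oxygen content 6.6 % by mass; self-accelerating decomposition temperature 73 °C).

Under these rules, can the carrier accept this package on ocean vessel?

Flash point 23.9 °C meets the Category FL criterion (Flammable Liquid), so the rubber cement is Category FL.
The soil oxygenator has available-oxygen content 6.2 % by mass, which is > 3 % by mass, so it is Category OX (Oxidizer).
Available-oxygen content 6.6 % by mass meets the Category OX criterion (Oxidizer), so the perborate booster is Category OX.
Total Category OX: (one 40.1 oz pack = 1138.84 g) + (one 41.8 oz pack = 1187.12 g) = 2325.96 g.
2325.96 g is within the ocean vessel limit of 2.5 kg for Category OX.
Category FL quantity: three 23 mL containers = 69 mL.
69 mL is within the ocean vessel limit of 100 mL for Category FL.
Every hazard category is within its ocean vessel limit and no segregation rule is violated.

Yes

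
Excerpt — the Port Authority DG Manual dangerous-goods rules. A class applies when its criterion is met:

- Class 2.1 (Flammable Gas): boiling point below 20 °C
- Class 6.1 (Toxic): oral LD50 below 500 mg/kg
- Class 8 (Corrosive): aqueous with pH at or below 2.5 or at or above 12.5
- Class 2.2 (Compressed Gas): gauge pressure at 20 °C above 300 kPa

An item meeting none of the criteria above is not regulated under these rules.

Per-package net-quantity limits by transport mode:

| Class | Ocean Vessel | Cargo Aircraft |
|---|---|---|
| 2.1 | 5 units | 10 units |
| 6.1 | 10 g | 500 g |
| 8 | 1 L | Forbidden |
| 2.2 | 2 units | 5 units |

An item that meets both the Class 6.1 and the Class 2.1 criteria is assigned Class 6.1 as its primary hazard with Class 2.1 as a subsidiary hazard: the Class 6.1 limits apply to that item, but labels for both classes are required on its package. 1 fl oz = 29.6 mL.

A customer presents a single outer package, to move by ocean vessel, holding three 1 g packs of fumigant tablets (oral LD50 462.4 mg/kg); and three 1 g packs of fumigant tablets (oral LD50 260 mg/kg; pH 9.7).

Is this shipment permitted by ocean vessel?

Yes

The fumigant tablets have oral LD50 462.4 mg/kg, which is < 500 mg/kg, so they are Class 6.1 (Toxic).
Oral LD50 260 mg/kg meets the Class 6.1 criterion (Toxic), so the fumigant tablets are Class 6.1.
Class 6.1 net quantity: (three 1 g packs = 3 g) + (three 1 g packs = 3 g) = 6 g.
That is within the Class 6.1 ocean vessel limit of 10 g.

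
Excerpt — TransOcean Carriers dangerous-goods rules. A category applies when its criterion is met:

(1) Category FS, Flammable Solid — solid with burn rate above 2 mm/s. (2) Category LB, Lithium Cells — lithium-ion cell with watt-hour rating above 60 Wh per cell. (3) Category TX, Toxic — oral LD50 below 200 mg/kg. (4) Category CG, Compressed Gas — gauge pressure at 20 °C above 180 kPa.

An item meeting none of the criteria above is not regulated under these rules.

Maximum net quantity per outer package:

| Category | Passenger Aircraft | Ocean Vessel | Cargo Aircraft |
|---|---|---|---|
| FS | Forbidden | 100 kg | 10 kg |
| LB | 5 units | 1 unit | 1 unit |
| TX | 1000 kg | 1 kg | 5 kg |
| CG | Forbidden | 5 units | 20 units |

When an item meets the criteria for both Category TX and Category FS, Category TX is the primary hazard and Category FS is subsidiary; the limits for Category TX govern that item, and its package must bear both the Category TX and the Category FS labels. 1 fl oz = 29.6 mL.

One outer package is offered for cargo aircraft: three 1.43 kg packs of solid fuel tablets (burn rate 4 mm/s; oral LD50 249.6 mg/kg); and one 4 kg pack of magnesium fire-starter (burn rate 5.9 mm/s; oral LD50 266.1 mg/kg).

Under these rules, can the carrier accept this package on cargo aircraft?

Yes

Solid fuel tablets: burn rate 4 mm/s > 2 mm/s → Category FS (Flammable Solid).
Burn rate 5.9 mm/s meets the Category FS criterion (Flammable Solid), so the magnesium fire-starter is Category FS.
Category FS net quantity: (three 1.43 kg packs = 4.29 kg) + 4 kg = 8.29 kg.
8.29 kg is within the cargo aircraft limit of 10 kg for Category FS.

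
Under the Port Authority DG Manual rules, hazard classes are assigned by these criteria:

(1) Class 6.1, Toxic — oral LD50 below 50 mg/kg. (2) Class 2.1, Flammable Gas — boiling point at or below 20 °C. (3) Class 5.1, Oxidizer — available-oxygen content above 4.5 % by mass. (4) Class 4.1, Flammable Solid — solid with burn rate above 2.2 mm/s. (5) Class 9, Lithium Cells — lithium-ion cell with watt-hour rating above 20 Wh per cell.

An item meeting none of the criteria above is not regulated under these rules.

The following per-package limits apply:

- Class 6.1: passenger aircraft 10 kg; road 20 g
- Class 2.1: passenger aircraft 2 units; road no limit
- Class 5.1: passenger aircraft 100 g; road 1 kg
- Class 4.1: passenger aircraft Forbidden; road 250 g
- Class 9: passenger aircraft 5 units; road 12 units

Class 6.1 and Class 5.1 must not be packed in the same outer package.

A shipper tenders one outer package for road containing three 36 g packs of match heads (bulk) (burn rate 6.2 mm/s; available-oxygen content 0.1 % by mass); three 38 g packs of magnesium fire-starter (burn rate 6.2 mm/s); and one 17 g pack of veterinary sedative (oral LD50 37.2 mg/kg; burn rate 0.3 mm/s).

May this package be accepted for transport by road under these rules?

With burn rate 6.2 mm/s (> 2.2 mm/s), the match heads (bulk) fall in Class 4.1.
With burn rate 6.2 mm/s (> 2.2 mm/s), the magnesium fire-starter falls in Class 4.1.
With oral LD50 37.2 mg/kg (< 50 mg/kg), the veterinary sedative falls in Class 6.1.
Class 6.1 quantity: 17 g.
17 g ≤ 20 g (road limit, Class 6.1) — within limit.
Total Class 4.1: (three 36 g packs = 108 g) + (three 38 g packs = 114 g) = 222 g.
222 g is within the road limit of 250 g for Class 4.1.
The segregation rule (Class 6.1 with Class 5.1) does not apply to Class 6.1 with Class 4.1.
Every hazard class is within its road limit and no segregation rule is violated.

Yes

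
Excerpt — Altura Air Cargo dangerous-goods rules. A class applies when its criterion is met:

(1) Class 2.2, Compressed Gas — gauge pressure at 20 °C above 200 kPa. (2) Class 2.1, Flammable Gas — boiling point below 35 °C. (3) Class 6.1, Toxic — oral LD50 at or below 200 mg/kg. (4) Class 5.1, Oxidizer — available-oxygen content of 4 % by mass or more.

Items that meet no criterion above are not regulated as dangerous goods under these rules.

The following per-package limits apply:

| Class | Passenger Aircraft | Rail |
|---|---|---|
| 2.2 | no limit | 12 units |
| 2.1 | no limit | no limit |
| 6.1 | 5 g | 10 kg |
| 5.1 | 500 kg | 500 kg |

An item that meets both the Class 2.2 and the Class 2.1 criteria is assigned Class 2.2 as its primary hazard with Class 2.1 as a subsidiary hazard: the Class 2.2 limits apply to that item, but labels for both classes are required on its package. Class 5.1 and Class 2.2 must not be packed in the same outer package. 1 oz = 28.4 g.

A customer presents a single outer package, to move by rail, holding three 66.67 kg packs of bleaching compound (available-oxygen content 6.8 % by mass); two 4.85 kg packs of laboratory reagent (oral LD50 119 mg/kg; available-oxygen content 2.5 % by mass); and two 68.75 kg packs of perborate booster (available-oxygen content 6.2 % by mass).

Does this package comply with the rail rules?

With available-oxygen content 6.8 % by mass (≥ 4 % by mass), the bleaching compound falls in Class 5.1.
Oral LD50 119 mg/kg meets the Class 6.1 criterion (Toxic), so the laboratory reagent is Class 6.1.
The perborate booster has available-oxygen content 6.2 % by mass, which is ≥ 4 % by mass, so it is Class 5.1 (Oxidizer).
Total Class 5.1: (three 66.67 kg packs = 200.01 kg) + (two 68.75 kg packs = 137.5 kg) = 337.51 kg.
337.51 kg is within the rail limit of 500 kg for Class 5.1.
Class 6.1 quantity: two 4.85 kg packs = 9.7 kg.
9.7 kg is within the rail limit of 10 kg for Class 6.1.
The segregation rule (Class 5.1 with Class 2.2) does not apply to Class 5.1 with Class 6.1.
Every hazard class is within its rail limit and no segregation rule is violated.

Yes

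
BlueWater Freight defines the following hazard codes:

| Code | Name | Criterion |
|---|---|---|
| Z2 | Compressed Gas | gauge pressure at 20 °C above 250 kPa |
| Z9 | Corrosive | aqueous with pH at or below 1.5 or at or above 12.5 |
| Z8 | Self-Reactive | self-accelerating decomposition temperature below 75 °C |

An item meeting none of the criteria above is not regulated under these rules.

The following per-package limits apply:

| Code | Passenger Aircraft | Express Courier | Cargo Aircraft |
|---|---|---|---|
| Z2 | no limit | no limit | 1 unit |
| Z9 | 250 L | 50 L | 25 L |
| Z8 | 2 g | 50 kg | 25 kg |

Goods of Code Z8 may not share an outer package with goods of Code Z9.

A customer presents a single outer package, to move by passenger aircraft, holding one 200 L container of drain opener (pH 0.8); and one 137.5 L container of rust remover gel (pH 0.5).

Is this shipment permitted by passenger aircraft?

Drain opener: pH 0.8 ≤ 1.5 → Code Z9 (Corrosive).
The rust remover gel has pH 0.5, which is ≤ 1.5, so it is Code Z9 (Corrosive).
Code Z9 net quantity: 200 L + 137.5 L = 337.5 L.
337.5 L > 250 L (passenger aircraft limit, Code Z9) — over the limit.

No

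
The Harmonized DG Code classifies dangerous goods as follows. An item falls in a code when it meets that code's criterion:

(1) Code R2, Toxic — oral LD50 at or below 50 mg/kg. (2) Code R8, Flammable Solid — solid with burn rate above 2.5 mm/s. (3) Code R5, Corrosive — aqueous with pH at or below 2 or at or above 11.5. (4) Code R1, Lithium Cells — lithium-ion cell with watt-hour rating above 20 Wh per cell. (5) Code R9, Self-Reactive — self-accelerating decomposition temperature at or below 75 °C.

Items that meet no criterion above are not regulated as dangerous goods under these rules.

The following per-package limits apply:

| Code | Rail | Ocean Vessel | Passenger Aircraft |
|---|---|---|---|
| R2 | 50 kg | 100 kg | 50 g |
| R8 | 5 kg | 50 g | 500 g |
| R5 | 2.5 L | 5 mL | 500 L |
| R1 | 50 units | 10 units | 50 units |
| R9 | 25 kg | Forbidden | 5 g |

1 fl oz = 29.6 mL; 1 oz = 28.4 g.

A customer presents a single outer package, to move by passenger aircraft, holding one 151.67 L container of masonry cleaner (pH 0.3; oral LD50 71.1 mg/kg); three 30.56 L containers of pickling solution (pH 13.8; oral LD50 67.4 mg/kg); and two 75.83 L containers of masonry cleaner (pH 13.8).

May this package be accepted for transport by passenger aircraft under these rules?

Masonry cleaner: pH 0.3 ≤ 2 → Code R5 (Corrosive).
Pickling solution: pH 13.8 ≥ 11.5 → Code R5 (Corrosive).
With pH 13.8 (≥ 11.5), the masonry cleaner falls in Code R5.
Code R5 net quantity: 151.67 L + (three 30.56 L containers = 91.68 L) + (two 75.83 L containers = 151.66 L) = 395.01 L.
395.01 L ≤ 500 L (passenger aircraft limit, Code R5) — within limit.

Yes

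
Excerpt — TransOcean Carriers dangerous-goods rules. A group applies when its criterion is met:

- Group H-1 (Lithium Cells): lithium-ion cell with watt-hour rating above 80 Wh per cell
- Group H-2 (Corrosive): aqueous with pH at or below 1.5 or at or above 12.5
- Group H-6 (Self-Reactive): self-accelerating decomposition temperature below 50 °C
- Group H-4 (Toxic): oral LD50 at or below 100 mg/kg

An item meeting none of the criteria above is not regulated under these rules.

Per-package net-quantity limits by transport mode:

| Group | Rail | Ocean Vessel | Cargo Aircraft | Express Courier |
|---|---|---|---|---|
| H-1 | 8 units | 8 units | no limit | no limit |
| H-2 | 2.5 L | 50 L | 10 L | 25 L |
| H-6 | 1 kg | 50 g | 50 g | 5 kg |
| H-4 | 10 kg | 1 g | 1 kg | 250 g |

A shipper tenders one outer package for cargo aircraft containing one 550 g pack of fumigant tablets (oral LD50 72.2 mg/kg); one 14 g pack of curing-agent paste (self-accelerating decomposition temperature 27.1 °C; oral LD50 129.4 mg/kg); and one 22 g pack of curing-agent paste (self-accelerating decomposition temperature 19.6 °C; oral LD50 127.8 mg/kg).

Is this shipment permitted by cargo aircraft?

Yes

The fumigant tablets have oral LD50 72.2 mg/kg, which is ≤ 100 mg/kg, so they are Group H-4 (Toxic).
The curing-agent paste has self-accelerating decomposition temperature 27.1 °C, which is < 50 °C, so it is Group H-6 (Self-Reactive).
Curing-agent paste: self-accelerating decomposition temperature 19.6 °C < 50 °C → Group H-6 (Self-Reactive).
Total Group H-6: 14 g + 22 g = 36 g.
That is within the Group H-6 cargo aircraft limit of 50 g.
Group H-4 quantity: 550 g.
550 g ≤ 1 kg (cargo aircraft limit, Group H-4) — within limit.
Every hazard group is within its cargo aircraft limit and no segregation rule is violated.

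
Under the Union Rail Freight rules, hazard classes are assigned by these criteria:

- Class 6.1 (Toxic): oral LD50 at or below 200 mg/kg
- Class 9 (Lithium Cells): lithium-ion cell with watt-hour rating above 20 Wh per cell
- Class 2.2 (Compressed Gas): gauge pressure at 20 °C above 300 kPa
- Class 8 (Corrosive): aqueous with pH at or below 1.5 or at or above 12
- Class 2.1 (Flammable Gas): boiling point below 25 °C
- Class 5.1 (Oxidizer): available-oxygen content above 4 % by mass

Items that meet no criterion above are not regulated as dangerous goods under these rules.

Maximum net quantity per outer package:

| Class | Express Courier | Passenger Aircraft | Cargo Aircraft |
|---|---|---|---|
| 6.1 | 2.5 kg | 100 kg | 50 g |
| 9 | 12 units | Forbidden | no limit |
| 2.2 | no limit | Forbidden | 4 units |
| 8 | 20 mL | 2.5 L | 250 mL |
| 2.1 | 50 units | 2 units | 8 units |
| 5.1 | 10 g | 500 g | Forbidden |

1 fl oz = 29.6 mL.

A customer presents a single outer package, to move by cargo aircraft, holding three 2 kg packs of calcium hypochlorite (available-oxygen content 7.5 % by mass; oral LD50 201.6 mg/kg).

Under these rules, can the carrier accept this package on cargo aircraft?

No

Calcium hypochlorite: available-oxygen content 7.5 % by mass > 4 % by mass → Class 5.1 (Oxidizer).
Class 5.1 quantity: three 2 kg packs = 6 kg.
By cargo aircraft, Class 5.1 is Forbidden regardless of quantity.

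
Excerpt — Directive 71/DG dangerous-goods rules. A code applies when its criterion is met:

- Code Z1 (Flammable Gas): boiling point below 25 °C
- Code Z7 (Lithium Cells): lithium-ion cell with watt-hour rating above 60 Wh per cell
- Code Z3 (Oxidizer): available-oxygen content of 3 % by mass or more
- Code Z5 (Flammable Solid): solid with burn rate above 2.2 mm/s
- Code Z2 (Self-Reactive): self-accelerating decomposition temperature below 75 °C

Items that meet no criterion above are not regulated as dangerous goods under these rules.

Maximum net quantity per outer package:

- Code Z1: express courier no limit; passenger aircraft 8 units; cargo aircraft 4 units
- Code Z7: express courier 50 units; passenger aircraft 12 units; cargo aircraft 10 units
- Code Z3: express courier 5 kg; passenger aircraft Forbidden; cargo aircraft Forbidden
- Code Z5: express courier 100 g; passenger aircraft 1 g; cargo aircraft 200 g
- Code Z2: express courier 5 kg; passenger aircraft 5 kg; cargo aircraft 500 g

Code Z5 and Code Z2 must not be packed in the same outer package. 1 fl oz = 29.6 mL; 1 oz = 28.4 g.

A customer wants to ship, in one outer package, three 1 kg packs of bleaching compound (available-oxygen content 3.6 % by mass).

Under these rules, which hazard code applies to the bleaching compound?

Available-oxygen content 3.6 % by mass meets the Code Z3 criterion (Oxidizer), so the bleaching compound is Code Z3.

Code Z3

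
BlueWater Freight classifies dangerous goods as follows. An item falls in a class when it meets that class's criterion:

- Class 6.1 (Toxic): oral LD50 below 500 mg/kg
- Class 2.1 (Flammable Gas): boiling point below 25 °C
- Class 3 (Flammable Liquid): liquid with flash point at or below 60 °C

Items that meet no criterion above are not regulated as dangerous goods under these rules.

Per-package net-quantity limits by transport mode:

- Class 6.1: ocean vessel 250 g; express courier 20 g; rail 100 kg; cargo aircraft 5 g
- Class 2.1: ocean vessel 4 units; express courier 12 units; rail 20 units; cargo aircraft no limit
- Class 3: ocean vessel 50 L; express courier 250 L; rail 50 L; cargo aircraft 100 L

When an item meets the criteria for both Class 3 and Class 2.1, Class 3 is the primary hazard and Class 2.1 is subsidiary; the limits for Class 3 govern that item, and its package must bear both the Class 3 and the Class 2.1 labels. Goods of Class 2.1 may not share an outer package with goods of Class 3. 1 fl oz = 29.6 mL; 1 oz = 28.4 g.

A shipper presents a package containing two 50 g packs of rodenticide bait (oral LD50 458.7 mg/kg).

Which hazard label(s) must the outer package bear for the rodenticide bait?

Class 6.1

With oral LD50 458.7 mg/kg (< 500 mg/kg), the rodenticide bait falls in Class 6.1.
Only the Class 6.1 label is required.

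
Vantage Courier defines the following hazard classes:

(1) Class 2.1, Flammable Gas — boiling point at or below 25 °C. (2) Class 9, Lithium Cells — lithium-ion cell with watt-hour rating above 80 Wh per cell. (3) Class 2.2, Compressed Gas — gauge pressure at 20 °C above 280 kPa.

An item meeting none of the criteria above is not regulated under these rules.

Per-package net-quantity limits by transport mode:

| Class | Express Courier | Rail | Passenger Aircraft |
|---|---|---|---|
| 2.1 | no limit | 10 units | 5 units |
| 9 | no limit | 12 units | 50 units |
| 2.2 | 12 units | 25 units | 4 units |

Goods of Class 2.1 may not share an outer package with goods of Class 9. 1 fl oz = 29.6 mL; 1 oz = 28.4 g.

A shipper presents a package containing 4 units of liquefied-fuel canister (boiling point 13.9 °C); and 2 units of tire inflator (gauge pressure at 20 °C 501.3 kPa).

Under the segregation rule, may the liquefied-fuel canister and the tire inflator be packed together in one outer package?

Boiling point 13.9 °C meets the Class 2.1 criterion (Flammable Gas), so the liquefied-fuel canister is Class 2.1.
Tire inflator: gauge pressure at 20 °C 501.3 kPa > 280 kPa → Class 2.2 (Compressed Gas).
No segregation rule bars Class 2.1 with Class 2.2.

Yes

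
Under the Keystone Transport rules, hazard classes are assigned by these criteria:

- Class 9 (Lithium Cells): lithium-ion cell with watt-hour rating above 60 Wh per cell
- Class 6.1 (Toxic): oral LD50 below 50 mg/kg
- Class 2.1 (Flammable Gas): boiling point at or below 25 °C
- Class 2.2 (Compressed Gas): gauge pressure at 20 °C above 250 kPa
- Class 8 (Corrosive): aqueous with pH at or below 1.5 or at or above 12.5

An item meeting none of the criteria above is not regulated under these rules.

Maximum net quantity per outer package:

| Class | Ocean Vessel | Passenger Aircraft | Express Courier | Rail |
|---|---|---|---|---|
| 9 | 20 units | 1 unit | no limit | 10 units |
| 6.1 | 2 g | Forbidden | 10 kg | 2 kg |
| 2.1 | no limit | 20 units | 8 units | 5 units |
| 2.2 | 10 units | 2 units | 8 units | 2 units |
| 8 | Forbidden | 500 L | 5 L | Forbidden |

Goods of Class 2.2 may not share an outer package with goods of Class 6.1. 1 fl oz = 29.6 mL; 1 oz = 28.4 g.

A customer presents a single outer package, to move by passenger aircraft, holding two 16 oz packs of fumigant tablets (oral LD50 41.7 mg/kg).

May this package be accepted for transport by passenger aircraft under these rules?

Fumigant tablets: oral LD50 41.7 mg/kg < 50 mg/kg → Class 6.1 (Toxic).
Class 6.1 quantity: two 16 oz packs = 908.8 g.
Class 6.1 is Forbidden by passenger aircraft.

No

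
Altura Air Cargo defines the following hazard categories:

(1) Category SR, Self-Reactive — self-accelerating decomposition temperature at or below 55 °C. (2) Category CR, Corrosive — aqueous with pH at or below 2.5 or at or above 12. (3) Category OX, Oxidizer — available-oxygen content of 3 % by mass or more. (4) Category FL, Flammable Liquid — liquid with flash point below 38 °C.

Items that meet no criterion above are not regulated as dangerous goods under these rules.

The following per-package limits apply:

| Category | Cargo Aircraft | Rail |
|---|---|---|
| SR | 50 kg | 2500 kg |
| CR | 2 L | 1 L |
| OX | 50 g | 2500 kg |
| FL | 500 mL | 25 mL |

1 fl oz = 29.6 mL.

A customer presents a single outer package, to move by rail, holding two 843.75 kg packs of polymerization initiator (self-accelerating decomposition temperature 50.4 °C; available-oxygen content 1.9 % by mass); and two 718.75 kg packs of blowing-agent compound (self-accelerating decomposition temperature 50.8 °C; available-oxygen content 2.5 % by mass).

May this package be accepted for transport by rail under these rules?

Polymerization initiator: self-accelerating decomposition temperature 50.4 °C ≤ 55 °C → Category SR (Self-Reactive).
With self-accelerating decomposition temperature 50.8 °C (≤ 55 °C), the blowing-agent compound falls in Category SR.
Category SR net quantity: (two 843.75 kg packs = 1687.5 kg) + (two 718.75 kg packs = 1437.5 kg) = 3125 kg.
3125 kg exceeds the rail limit of 2500 kg for Category SR.

No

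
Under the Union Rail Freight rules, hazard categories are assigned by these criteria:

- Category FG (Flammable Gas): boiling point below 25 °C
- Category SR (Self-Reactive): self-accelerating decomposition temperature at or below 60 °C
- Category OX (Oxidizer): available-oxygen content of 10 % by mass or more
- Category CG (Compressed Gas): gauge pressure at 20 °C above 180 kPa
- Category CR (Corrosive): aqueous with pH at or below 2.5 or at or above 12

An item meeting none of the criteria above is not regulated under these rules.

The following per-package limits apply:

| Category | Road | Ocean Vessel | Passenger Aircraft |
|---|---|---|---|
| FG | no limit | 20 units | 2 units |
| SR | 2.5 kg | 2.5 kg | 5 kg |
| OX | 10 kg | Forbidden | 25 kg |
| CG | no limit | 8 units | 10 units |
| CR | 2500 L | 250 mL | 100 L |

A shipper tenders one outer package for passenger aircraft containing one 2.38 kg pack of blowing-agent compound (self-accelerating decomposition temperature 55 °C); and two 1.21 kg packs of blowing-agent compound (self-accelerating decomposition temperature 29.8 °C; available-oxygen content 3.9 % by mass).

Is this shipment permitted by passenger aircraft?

Blowing-agent compound: self-accelerating decomposition temperature 55 °C ≤ 60 °C → Category SR (Self-Reactive).
Self-accelerating decomposition temperature 29.8 °C meets the Category SR criterion (Self-Reactive), so the blowing-agent compound is Category SR.
Total Category SR: 2.38 kg + (two 1.21 kg packs = 2.42 kg) = 4.8 kg.
4.8 kg is within the passenger aircraft limit of 5 kg for Category SR.

Yes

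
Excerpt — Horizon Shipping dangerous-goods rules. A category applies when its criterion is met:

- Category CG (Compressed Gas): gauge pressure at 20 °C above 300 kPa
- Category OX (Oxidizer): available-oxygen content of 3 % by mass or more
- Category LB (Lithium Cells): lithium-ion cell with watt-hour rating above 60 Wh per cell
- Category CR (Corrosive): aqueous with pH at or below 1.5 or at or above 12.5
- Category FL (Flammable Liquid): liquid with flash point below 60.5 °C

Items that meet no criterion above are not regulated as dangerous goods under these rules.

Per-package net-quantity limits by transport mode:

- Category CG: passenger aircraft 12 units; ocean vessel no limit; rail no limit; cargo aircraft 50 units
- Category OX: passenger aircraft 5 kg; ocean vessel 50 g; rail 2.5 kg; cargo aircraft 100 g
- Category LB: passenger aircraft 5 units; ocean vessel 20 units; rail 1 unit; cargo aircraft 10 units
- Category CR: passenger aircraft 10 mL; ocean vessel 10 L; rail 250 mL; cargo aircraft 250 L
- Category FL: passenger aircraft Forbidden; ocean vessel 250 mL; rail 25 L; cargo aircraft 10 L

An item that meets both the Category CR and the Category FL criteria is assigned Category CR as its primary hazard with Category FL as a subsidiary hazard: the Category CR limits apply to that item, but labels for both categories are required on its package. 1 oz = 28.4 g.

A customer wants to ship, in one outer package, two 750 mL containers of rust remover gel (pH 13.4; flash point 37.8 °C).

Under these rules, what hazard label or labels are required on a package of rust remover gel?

Category CR and FL

pH 13.4 meets the Category CR criterion (Corrosive), so the rust remover gel is Category CR.
Flash point 37.8 °C meets the Category FL criterion (Flammable Liquid), so the rust remover gel is Category FL.
By the precedence rule Category CR is primary and Category FL is subsidiary, and that rule requires both labels on the package.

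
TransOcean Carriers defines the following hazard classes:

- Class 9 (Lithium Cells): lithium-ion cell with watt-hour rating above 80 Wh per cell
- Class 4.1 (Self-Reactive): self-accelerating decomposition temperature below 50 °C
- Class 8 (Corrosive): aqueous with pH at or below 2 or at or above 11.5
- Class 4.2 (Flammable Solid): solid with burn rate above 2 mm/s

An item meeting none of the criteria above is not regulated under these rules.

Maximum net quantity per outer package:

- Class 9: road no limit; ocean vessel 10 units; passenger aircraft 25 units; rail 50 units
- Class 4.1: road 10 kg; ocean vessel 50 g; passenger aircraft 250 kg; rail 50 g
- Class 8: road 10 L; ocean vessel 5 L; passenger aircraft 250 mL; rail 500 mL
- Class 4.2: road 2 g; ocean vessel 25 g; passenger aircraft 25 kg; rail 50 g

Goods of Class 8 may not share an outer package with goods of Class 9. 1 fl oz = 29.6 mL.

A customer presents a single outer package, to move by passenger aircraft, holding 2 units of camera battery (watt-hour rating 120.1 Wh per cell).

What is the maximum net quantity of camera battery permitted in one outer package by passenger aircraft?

25 units

Camera battery: watt-hour rating 120.1 Wh per cell > 80 Wh per cell → Class 9 (Lithium Cells).
The passenger aircraft limit for Class 9 is 25 units.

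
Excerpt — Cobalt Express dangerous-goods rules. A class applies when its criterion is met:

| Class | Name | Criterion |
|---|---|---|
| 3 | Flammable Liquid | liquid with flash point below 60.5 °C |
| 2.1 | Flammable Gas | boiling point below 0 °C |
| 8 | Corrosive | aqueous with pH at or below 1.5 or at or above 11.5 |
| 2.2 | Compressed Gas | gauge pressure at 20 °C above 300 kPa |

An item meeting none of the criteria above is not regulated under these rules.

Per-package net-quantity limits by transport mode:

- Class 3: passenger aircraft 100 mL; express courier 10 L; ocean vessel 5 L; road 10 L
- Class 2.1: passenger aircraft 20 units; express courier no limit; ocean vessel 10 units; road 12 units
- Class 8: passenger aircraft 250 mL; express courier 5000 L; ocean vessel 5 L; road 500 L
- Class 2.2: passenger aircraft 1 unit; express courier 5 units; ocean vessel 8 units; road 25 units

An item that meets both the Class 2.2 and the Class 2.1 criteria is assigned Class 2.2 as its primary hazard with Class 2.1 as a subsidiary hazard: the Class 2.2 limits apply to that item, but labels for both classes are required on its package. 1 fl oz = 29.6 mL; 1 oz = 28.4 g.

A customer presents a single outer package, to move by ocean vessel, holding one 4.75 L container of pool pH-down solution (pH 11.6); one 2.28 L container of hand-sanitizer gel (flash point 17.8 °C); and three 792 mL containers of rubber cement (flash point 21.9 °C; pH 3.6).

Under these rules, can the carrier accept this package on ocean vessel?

The pool pH-down solution has pH 11.6, which is ≥ 11.5, so it is Class 8 (Corrosive).
The hand-sanitizer gel has flash point 17.8 °C, which is < 60.5 °C, so it is Class 3 (Flammable Liquid).
Rubber cement: flash point 21.9 °C < 60.5 °C → Class 3 (Flammable Liquid).
Class 3 net quantity: 2.28 L + (three 792 mL containers = 2.376 L) = 4.656 L.
4.656 L ≤ 5 L (ocean vessel limit, Class 3) — within limit.
Class 8 quantity: 4.75 L.
That is within the Class 8 ocean vessel limit of 5 L.
Every hazard class is within its ocean vessel limit and no segregation rule is violated.

Yes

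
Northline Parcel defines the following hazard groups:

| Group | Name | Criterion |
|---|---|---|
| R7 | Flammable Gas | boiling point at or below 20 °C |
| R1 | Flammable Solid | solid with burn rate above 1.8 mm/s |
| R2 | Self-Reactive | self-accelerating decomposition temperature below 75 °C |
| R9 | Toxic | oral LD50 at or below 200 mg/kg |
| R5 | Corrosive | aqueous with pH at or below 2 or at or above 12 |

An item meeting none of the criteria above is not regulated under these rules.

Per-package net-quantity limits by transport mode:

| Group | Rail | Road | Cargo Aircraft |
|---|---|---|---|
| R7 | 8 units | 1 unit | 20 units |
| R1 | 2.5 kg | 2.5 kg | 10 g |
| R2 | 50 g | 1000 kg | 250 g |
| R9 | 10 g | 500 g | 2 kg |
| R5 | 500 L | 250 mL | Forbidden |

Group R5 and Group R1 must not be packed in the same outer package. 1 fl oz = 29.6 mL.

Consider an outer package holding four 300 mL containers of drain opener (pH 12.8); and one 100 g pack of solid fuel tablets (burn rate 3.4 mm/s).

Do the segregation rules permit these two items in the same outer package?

Drain opener: pH 12.8 ≥ 12 → Group R5 (Corrosive).
Solid fuel tablets: burn rate 3.4 mm/s > 1.8 mm/s → Group R1 (Flammable Solid).
Group R5 and Group R1 may not share an outer package.

No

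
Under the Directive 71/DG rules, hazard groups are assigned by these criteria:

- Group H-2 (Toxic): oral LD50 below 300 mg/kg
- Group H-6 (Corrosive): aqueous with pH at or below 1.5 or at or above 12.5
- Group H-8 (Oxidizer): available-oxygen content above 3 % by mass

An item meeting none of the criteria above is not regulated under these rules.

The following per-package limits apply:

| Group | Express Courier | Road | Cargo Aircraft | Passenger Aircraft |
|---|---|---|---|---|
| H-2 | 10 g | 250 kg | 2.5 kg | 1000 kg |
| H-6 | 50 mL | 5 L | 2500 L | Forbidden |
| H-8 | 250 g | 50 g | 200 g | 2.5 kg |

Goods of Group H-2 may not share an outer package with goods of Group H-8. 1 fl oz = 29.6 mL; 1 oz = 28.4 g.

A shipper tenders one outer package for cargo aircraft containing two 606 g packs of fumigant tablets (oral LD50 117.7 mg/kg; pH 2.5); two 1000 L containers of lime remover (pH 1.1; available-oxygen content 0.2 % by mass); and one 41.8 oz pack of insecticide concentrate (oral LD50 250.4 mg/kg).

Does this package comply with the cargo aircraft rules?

Yes

Oral LD50 117.7 mg/kg meets the Group H-2 criterion (Toxic), so the fumigant tablets are Group H-2.
Lime remover: pH 1.1 ≤ 1.5 → Group H-6 (Corrosive).
With oral LD50 250.4 mg/kg (< 300 mg/kg), the insecticide concentrate falls in Group H-2.
Group H-2 net quantity: (two 606 g packs = 1.212 kg) + (one 41.8 oz pack = 1187.12 g) = 2399.12 g.
2399.12 g ≤ 2.5 kg (cargo aircraft limit, Group H-2) — within limit.
Group H-6 quantity: two 1000 L containers = 2000 L.
2000 L ≤ 2500 L (cargo aircraft limit, Group H-6) — within limit.
The segregation rule (Group H-2 with Group H-8) does not apply to Group H-2 with Group H-6.
Every hazard group is within its cargo aircraft limit and no segregation rule is violated.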